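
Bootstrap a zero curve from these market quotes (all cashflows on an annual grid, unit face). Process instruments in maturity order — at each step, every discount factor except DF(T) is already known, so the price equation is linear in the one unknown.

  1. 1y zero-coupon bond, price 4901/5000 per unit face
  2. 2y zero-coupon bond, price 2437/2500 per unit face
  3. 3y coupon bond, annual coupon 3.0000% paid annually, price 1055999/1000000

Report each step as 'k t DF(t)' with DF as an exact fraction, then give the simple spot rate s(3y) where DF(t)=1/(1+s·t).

1 1 4901/5000
2 2 2437/2500
3 3 9683/10000
s(3y) = (1/(9683/10000) − 1)/(3) = 317/29049 ≈ 1.0913%

step 1 [1y] zero: DF = P = 4901/5000 ≈ 0.980200
step 2 [2y] zero: DF = P = 2437/2500 ≈ 0.974800
step 3 [3y] bond c/1=3/100: DF=(1055999/1000000 − 3/100·(0.980200+0.974800))/(1+3/100) = 9683/10000 ≈ 0.968300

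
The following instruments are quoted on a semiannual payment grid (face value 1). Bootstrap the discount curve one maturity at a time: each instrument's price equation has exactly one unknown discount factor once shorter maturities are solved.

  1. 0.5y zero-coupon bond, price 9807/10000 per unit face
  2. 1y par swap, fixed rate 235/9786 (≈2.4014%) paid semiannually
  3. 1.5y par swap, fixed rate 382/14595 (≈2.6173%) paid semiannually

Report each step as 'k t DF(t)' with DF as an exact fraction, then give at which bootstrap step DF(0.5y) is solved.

1 1/2 9807/10000
2 1 1953/2000
3 3/2 4809/5000
DF(0.5y) is solved at step 1

step 1 [0.5y] zero: DF = P = 9807/10000 ≈ 0.980700
step 2 [1y] swap r/2=235/19572: DF=(1 − 235/19572·(0.980700))/(1+235/19572) = 1953/2000 ≈ 0.976500
step 3 [1.5y] swap r/2=191/14595: DF=(1 − 191/14595·(0.980700+0.976500))/(1+191/14595) = 4809/5000 ≈ 0.961800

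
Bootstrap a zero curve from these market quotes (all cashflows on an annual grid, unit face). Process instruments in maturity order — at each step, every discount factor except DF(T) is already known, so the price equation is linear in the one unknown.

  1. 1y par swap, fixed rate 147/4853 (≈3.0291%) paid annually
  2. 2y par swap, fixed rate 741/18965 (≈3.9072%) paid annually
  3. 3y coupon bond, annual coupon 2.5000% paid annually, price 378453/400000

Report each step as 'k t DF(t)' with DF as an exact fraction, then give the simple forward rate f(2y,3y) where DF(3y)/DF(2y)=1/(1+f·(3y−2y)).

1 1 4853/5000
2 2 9259/10000
3 3 548/625
f(2y,3y) = ((9259/10000)/(548/625) − 1)/(1) = 491/8768 ≈ 5.5999%

step 1 [1y] swap r/1=147/4853: DF=(1 − 147/4853·(0))/(1+147/4853) = 4853/5000 ≈ 0.970600
step 2 [2y] swap r/1=741/18965: DF=(1 − 741/18965·(0.970600))/(1+741/18965) = 9259/10000 ≈ 0.925900
step 3 [3y] bond c/1=1/40: DF=(378453/400000 − 1/40·(0.970600+0.925900))/(1+1/40) = 548/625 ≈ 0.876800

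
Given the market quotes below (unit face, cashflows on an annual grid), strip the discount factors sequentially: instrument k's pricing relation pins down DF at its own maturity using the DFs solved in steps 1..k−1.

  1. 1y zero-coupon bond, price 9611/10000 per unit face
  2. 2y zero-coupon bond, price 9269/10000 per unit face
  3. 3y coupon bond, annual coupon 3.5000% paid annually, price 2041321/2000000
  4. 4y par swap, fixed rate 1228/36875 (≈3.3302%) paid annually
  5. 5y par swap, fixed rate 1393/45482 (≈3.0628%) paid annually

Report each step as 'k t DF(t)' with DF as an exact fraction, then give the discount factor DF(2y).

1 1 9611/10000
2 2 9269/10000
3 3 9223/10000
4 4 2193/2500
5 5 8607/10000
DF(2y) = 9269/10000 ≈ 0.926900

step 1 [1y] zero: DF = P = 9611/10000 ≈ 0.961100
step 2 [2y] zero: DF = P = 9269/10000 ≈ 0.926900
step 3 [3y] bond c/1=7/200: DF=(2041321/2000000 − 7/200·(0.961100+0.926900))/(1+7/200) = 9223/10000 ≈ 0.922300
step 4 [4y] swap r/1=1228/36875: DF=(1 − 1228/36875·(0.961100+0.926900+0.922300))/(1+1228/36875) = 2193/2500 ≈ 0.877200
step 5 [5y] swap r/1=1393/45482: DF=(1 − 1393/45482·(0.961100+0.926900+0.922300+0.877200))/(1+1393/45482) = 8607/10000 ≈ 0.860700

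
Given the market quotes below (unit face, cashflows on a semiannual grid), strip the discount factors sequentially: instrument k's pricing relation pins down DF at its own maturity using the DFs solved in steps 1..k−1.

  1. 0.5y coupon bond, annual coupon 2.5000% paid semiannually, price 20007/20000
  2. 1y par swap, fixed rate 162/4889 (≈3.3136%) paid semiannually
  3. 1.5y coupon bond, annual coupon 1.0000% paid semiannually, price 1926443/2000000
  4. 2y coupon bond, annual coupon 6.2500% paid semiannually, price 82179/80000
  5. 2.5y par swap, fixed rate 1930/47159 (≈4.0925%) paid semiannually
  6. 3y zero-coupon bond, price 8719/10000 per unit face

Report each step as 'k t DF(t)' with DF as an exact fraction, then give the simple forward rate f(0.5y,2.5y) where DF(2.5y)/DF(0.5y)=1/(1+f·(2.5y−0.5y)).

1 1/2 247/250
2 1 2419/2500
3 3/2 9487/10000
4 2 9081/10000
5 5/2 1807/2000
6 3 8719/10000
f(0.5y,2.5y) = ((247/250)/(1807/2000) − 1)/(2) = 13/278 ≈ 4.6763%

step 1 [0.5y] bond c/2=1/80: DF=(20007/20000 − 1/80·(0))/(1+1/80) = 247/250 ≈ 0.988000
step 2 [1y] swap r/2=81/4889: DF=(1 − 81/4889·(0.988000))/(1+81/4889) = 2419/2500 ≈ 0.967600
step 3 [1.5y] bond c/2=1/200: DF=(1926443/2000000 − 1/200·(0.988000+0.967600))/(1+1/200) = 9487/10000 ≈ 0.948700
step 4 [2y] bond c/2=1/32: DF=(82179/80000 − 1/32·(0.988000+0.967600+0.948700))/(1+1/32) = 9081/10000 ≈ 0.908100
step 5 [2.5y] swap r/2=965/47159: DF=(1 − 965/47159·(0.988000+0.967600+0.948700+0.908100))/(1+965/47159) = 1807/2000 ≈ 0.903500
step 6 [3y] zero: DF = P = 8719/10000 ≈ 0.871900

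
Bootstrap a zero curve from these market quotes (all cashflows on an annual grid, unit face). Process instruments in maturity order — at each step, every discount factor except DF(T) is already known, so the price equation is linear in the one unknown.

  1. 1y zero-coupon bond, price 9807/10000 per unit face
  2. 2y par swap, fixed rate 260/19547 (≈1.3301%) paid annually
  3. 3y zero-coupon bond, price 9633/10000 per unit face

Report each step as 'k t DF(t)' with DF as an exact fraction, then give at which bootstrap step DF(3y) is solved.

step 1 [1y] zero: DF = P = 9807/10000 ≈ 0.980700
step 2 [2y] swap r/1=260/19547: DF=(1 − 260/19547·(0.980700))/(1+260/19547) = 487/500 ≈ 0.974000
step 3 [3y] zero: DF = P = 9633/10000 ≈ 0.963300

1 1 9807/10000
2 2 487/500
3 3 9633/10000
DF(3y) is solved at step 3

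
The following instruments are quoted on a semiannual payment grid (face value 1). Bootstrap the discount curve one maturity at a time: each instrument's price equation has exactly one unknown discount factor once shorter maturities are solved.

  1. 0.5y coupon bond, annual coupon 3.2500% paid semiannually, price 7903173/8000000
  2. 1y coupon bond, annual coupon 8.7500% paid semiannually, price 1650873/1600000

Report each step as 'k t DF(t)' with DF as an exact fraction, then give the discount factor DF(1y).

step 1 [0.5y] bond c/2=13/800: DF=(7903173/8000000 − 13/800·(0))/(1+13/800) = 9721/10000 ≈ 0.972100
step 2 [1y] bond c/2=7/160: DF=(1650873/1600000 − 7/160·(0.972100))/(1+7/160) = 4739/5000 ≈ 0.947800

1 1/2 9721/10000
2 1 4739/5000
DF(1y) = 4739/5000 ≈ 0.947800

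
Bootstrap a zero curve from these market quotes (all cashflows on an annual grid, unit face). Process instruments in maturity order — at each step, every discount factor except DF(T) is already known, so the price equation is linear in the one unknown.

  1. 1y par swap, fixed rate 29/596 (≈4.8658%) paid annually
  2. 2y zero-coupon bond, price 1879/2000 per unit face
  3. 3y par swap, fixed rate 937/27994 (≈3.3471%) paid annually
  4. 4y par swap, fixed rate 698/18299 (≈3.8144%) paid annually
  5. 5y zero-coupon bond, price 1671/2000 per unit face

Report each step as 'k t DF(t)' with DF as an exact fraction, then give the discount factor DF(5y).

step 1 [1y] swap r/1=29/596: DF=(1 − 29/596·(0))/(1+29/596) = 596/625 ≈ 0.953600
step 2 [2y] zero: DF = P = 1879/2000 ≈ 0.939500
step 3 [3y] swap r/1=937/27994: DF=(1 − 937/27994·(0.953600+0.939500))/(1+937/27994) = 9063/10000 ≈ 0.906300
step 4 [4y] swap r/1=698/18299: DF=(1 − 698/18299·(0.953600+0.939500+0.906300))/(1+698/18299) = 2151/2500 ≈ 0.860400
step 5 [5y] zero: DF = P = 1671/2000 ≈ 0.835500

1 1 596/625
2 2 1879/2000
3 3 9063/10000
4 4 2151/2500
5 5 1671/2000
DF(5y) = 1671/2000 ≈ 0.835500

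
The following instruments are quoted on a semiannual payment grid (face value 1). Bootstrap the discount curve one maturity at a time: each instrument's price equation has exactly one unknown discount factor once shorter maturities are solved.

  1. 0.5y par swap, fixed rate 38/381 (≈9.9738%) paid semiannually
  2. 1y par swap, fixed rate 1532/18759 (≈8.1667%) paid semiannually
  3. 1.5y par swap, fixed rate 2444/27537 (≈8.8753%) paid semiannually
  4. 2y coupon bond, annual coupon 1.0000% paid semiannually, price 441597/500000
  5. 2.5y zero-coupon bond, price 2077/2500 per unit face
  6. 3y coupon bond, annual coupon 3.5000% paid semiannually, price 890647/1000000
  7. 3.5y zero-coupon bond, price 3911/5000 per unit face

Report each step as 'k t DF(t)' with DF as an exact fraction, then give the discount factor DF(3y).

1 1/2 381/400
2 1 4617/5000
3 3/2 4389/5000
4 2 8651/10000
5 5/2 2077/2500
6 3 1997/2500
7 7/2 3911/5000
DF(3y) = 1997/2500 ≈ 0.798800

step 1 [0.5y] swap r/2=19/381: DF=(1 − 19/381·(0))/(1+19/381) = 381/400 ≈ 0.952500
step 2 [1y] swap r/2=766/18759: DF=(1 − 766/18759·(0.952500))/(1+766/18759) = 4617/5000 ≈ 0.923400
step 3 [1.5y] swap r/2=1222/27537: DF=(1 − 1222/27537·(0.952500+0.923400))/(1+1222/27537) = 4389/5000 ≈ 0.877800
step 4 [2y] bond c/2=1/200: DF=(441597/500000 − 1/200·(0.952500+0.923400+0.877800))/(1+1/200) = 8651/10000 ≈ 0.865100
step 5 [2.5y] zero: DF = P = 2077/2500 ≈ 0.830800
step 6 [3y] bond c/2=7/400: DF=(890647/1000000 − 7/400·(0.952500+0.923400+0.877800+0.865100+0.830800))/(1+7/400) = 1997/2500 ≈ 0.798800
step 7 [3.5y] zero: DF = P = 3911/5000 ≈ 0.782200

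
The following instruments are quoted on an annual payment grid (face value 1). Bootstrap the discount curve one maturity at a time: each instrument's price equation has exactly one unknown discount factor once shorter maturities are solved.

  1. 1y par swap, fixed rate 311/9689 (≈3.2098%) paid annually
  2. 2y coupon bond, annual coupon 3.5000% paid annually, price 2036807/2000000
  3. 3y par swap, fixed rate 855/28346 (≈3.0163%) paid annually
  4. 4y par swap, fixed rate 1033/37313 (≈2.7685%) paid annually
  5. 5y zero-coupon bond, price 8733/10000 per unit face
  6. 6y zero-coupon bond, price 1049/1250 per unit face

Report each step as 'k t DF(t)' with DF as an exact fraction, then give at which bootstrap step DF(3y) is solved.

step 1 [1y] swap r/1=311/9689: DF=(1 − 311/9689·(0))/(1+311/9689) = 9689/10000 ≈ 0.968900
step 2 [2y] bond c/1=7/200: DF=(2036807/2000000 − 7/200·(0.968900))/(1+7/200) = 1189/1250 ≈ 0.951200
step 3 [3y] swap r/1=855/28346: DF=(1 − 855/28346·(0.968900+0.951200))/(1+855/28346) = 1829/2000 ≈ 0.914500
step 4 [4y] swap r/1=1033/37313: DF=(1 − 1033/37313·(0.968900+0.951200+0.914500))/(1+1033/37313) = 8967/10000 ≈ 0.896700
step 5 [5y] zero: DF = P = 8733/10000 ≈ 0.873300
step 6 [6y] zero: DF = P = 1049/1250 ≈ 0.839200

1 1 9689/10000
2 2 1189/1250
3 3 1829/2000
4 4 8967/10000
5 5 8733/10000
6 6 1049/1250
DF(3y) is solved at step 3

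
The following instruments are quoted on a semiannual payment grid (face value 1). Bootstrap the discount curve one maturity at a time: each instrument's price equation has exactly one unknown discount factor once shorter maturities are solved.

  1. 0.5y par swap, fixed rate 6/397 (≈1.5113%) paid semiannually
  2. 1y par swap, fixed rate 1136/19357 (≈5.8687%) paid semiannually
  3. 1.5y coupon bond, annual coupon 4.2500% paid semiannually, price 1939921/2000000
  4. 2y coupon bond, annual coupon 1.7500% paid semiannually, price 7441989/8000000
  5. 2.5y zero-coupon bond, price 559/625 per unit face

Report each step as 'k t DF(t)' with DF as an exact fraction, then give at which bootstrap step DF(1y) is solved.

step 1 [0.5y] swap r/2=3/397: DF=(1 − 3/397·(0))/(1+3/397) = 397/400 ≈ 0.992500
step 2 [1y] swap r/2=568/19357: DF=(1 − 568/19357·(0.992500))/(1+568/19357) = 1179/1250 ≈ 0.943200
step 3 [1.5y] bond c/2=17/800: DF=(1939921/2000000 − 17/800·(0.992500+0.943200))/(1+17/800) = 1819/2000 ≈ 0.909500
step 4 [2y] bond c/2=7/800: DF=(7441989/8000000 − 7/800·(0.992500+0.943200+0.909500))/(1+7/800) = 359/400 ≈ 0.897500
step 5 [2.5y] zero: DF = P = 559/625 ≈ 0.894400

1 1/2 397/400
2 1 1179/1250
3 3/2 1819/2000
4 2 359/400
5 5/2 559/625
DF(1y) is solved at step 2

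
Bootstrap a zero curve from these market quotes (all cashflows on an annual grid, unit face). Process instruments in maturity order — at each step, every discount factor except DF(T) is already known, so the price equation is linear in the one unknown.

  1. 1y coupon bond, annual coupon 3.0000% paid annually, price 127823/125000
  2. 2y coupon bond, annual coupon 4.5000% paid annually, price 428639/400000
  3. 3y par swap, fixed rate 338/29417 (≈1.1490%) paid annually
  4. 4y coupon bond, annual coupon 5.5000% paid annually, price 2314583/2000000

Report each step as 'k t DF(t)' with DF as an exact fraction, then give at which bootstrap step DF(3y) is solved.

step 1 [1y] bond c/1=3/100: DF=(127823/125000 − 3/100·(0))/(1+3/100) = 1241/1250 ≈ 0.992800
step 2 [2y] bond c/1=9/200: DF=(428639/400000 − 9/200·(0.992800))/(1+9/200) = 9827/10000 ≈ 0.982700
step 3 [3y] swap r/1=338/29417: DF=(1 − 338/29417·(0.992800+0.982700))/(1+338/29417) = 4831/5000 ≈ 0.966200
step 4 [4y] bond c/1=11/200: DF=(2314583/2000000 − 11/200·(0.992800+0.982700+0.966200))/(1+11/200) = 2359/2500 ≈ 0.943600

1 1 1241/1250
2 2 9827/10000
3 3 4831/5000
4 4 2359/2500
DF(3y) is solved at step 3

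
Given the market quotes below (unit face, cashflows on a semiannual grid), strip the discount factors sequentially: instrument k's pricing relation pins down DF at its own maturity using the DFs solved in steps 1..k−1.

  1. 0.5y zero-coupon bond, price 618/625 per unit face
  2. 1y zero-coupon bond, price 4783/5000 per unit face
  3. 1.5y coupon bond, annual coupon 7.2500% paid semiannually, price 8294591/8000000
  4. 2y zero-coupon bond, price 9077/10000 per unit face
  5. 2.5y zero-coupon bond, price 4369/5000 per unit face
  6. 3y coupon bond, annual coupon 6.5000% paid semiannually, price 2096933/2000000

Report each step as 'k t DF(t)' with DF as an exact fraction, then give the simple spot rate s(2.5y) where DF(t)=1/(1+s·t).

1 1/2 618/625
2 1 4783/5000
3 3/2 373/400
4 2 9077/10000
5 5/2 4369/5000
6 3 543/625
s(2.5y) = (1/(4369/5000) − 1)/(5/2) = 1262/21845 ≈ 5.7771%

step 1 [0.5y] zero: DF = P = 618/625 ≈ 0.988800
step 2 [1y] zero: DF = P = 4783/5000 ≈ 0.956600
step 3 [1.5y] bond c/2=29/800: DF=(8294591/8000000 − 29/800·(0.988800+0.956600))/(1+29/800) = 373/400 ≈ 0.932500
step 4 [2y] zero: DF = P = 9077/10000 ≈ 0.907700
step 5 [2.5y] zero: DF = P = 4369/5000 ≈ 0.873800
step 6 [3y] bond c/2=13/400: DF=(2096933/2000000 − 13/400·(0.988800+0.956600+0.932500+0.907700+0.873800))/(1+13/400) = 543/625 ≈ 0.868800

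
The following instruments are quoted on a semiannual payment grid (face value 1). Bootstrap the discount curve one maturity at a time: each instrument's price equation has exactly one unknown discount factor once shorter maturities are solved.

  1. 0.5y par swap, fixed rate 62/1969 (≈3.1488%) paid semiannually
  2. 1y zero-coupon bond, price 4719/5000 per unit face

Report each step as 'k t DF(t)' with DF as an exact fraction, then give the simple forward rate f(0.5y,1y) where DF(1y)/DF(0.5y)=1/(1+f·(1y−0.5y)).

1 1/2 1969/2000
2 1 4719/5000
f(0.5y,1y) = ((1969/2000)/(4719/5000) − 1)/(1/2) = 37/429 ≈ 8.6247%

step 1 [0.5y] swap r/2=31/1969: DF=(1 − 31/1969·(0))/(1+31/1969) = 1969/2000 ≈ 0.984500
step 2 [1y] zero: DF = P = 4719/5000 ≈ 0.943800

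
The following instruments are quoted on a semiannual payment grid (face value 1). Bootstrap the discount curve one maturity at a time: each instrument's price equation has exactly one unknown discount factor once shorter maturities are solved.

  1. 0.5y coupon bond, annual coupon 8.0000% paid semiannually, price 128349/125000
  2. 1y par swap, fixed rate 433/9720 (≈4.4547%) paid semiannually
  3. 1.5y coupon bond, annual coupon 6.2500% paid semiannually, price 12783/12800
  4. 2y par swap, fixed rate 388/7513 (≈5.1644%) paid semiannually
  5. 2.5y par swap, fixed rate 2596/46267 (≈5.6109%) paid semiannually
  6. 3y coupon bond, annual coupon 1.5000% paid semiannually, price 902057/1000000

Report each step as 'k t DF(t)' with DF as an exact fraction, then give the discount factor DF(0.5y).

step 1 [0.5y] bond c/2=1/25: DF=(128349/125000 − 1/25·(0))/(1+1/25) = 9873/10000 ≈ 0.987300
step 2 [1y] swap r/2=433/19440: DF=(1 − 433/19440·(0.987300))/(1+433/19440) = 9567/10000 ≈ 0.956700
step 3 [1.5y] bond c/2=1/32: DF=(12783/12800 − 1/32·(0.987300+0.956700))/(1+1/32) = 1819/2000 ≈ 0.909500
step 4 [2y] swap r/2=194/7513: DF=(1 − 194/7513·(0.987300+0.956700+0.909500))/(1+194/7513) = 903/1000 ≈ 0.903000
step 5 [2.5y] swap r/2=1298/46267: DF=(1 − 1298/46267·(0.987300+0.956700+0.909500+0.903000))/(1+1298/46267) = 4351/5000 ≈ 0.870200
step 6 [3y] bond c/2=3/400: DF=(902057/1000000 − 3/400·(0.987300+0.956700+0.909500+0.903000+0.870200))/(1+3/400) = 8609/10000 ≈ 0.860900

1 1/2 9873/10000
2 1 9567/10000
3 3/2 1819/2000
4 2 903/1000
5 5/2 4351/5000
6 3 8609/10000
DF(0.5y) = 9873/10000 ≈ 0.987300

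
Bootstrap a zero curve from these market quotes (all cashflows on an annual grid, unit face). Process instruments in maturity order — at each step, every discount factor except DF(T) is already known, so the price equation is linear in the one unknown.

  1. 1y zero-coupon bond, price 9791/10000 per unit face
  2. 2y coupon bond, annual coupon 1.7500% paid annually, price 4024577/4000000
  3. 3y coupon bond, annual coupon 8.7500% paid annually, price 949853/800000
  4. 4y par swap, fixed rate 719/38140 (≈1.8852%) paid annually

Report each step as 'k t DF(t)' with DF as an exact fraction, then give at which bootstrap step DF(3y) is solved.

step 1 [1y] zero: DF = P = 9791/10000 ≈ 0.979100
step 2 [2y] bond c/1=7/400: DF=(4024577/4000000 − 7/400·(0.979100))/(1+7/400) = 243/250 ≈ 0.972000
step 3 [3y] bond c/1=7/80: DF=(949853/800000 − 7/80·(0.979100+0.972000))/(1+7/80) = 2337/2500 ≈ 0.934800
step 4 [4y] swap r/1=719/38140: DF=(1 − 719/38140·(0.979100+0.972000+0.934800))/(1+719/38140) = 9281/10000 ≈ 0.928100

1 1 9791/10000
2 2 243/250
3 3 2337/2500
4 4 9281/10000
DF(3y) is solved at step 3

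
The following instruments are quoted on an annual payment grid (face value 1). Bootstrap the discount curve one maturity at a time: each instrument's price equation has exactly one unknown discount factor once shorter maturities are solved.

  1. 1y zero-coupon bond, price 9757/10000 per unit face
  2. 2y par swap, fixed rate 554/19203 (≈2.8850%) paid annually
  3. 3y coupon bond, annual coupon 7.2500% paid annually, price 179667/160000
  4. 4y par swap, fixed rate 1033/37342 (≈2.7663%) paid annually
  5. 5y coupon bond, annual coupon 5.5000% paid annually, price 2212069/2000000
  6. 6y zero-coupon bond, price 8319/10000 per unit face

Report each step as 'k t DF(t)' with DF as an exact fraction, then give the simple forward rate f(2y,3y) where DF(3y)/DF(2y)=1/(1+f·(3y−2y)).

step 1 [1y] zero: DF = P = 9757/10000 ≈ 0.975700
step 2 [2y] swap r/1=554/19203: DF=(1 − 554/19203·(0.975700))/(1+554/19203) = 4723/5000 ≈ 0.944600
step 3 [3y] bond c/1=29/400: DF=(179667/160000 − 29/400·(0.975700+0.944600))/(1+29/400) = 2293/2500 ≈ 0.917200
step 4 [4y] swap r/1=1033/37342: DF=(1 − 1033/37342·(0.975700+0.944600+0.917200))/(1+1033/37342) = 8967/10000 ≈ 0.896700
step 5 [5y] bond c/1=11/200: DF=(2212069/2000000 − 11/200·(0.975700+0.944600+0.917200+0.896700))/(1+11/200) = 8537/10000 ≈ 0.853700
step 6 [6y] zero: DF = P = 8319/10000 ≈ 0.831900

1 1 9757/10000
2 2 4723/5000
3 3 2293/2500
4 4 8967/10000
5 5 8537/10000
6 6 8319/10000
f(2y,3y) = ((4723/5000)/(2293/2500) − 1)/(1) = 137/4586 ≈ 2.9874%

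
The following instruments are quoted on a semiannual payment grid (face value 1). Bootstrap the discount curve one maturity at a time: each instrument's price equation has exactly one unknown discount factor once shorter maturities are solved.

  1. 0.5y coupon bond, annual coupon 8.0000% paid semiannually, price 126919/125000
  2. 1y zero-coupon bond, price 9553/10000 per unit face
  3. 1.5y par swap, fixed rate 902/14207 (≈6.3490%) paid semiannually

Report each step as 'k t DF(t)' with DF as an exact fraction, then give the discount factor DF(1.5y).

1 1/2 9763/10000
2 1 9553/10000
3 3/2 4549/5000
DF(1.5y) = 4549/5000 ≈ 0.909800

step 1 [0.5y] bond c/2=1/25: DF=(126919/125000 − 1/25·(0))/(1+1/25) = 9763/10000 ≈ 0.976300
step 2 [1y] zero: DF = P = 9553/10000 ≈ 0.955300
step 3 [1.5y] swap r/2=451/14207: DF=(1 − 451/14207·(0.976300+0.955300))/(1+451/14207) = 4549/5000 ≈ 0.909800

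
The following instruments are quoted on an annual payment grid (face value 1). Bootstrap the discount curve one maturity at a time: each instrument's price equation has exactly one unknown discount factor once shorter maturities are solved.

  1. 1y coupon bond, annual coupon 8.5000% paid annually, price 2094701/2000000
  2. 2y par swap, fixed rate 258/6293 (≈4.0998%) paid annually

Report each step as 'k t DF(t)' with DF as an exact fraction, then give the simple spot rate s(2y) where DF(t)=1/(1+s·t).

step 1 [1y] bond c/1=17/200: DF=(2094701/2000000 − 17/200·(0))/(1+17/200) = 9653/10000 ≈ 0.965300
step 2 [2y] swap r/1=258/6293: DF=(1 − 258/6293·(0.965300))/(1+258/6293) = 4613/5000 ≈ 0.922600

1 1 9653/10000
2 2 4613/5000
s(2y) = (1/(4613/5000) − 1)/(2) = 387/9226 ≈ 4.1947%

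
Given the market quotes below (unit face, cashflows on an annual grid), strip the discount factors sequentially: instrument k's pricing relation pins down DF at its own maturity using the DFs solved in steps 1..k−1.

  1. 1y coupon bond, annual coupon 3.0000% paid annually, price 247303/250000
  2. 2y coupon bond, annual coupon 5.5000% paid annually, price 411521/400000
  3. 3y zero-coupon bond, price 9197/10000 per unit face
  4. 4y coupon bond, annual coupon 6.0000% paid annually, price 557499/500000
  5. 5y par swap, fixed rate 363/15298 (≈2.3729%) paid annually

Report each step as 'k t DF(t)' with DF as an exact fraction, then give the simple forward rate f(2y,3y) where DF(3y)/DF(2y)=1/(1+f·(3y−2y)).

step 1 [1y] bond c/1=3/100: DF=(247303/250000 − 3/100·(0))/(1+3/100) = 2401/2500 ≈ 0.960400
step 2 [2y] bond c/1=11/200: DF=(411521/400000 − 11/200·(0.960400))/(1+11/200) = 9251/10000 ≈ 0.925100
step 3 [3y] zero: DF = P = 9197/10000 ≈ 0.919700
step 4 [4y] bond c/1=3/50: DF=(557499/500000 − 3/50·(0.960400+0.925100+0.919700))/(1+3/50) = 8931/10000 ≈ 0.893100
step 5 [5y] swap r/1=363/15298: DF=(1 − 363/15298·(0.960400+0.925100+0.919700+0.893100))/(1+363/15298) = 8911/10000 ≈ 0.891100

1 1 2401/2500
2 2 9251/10000
3 3 9197/10000
4 4 8931/10000
5 5 8911/10000
f(2y,3y) = ((9251/10000)/(9197/10000) − 1)/(1) = 54/9197 ≈ 0.5871%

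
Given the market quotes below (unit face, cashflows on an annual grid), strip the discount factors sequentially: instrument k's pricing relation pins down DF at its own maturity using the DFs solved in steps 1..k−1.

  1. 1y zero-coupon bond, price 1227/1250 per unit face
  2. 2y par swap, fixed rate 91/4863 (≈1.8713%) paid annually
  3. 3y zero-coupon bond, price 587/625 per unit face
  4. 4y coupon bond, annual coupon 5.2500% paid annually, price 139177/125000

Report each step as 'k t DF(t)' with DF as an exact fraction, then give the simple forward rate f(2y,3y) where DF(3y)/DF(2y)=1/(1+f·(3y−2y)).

step 1 [1y] zero: DF = P = 1227/1250 ≈ 0.981600
step 2 [2y] swap r/1=91/4863: DF=(1 − 91/4863·(0.981600))/(1+91/4863) = 2409/2500 ≈ 0.963600
step 3 [3y] zero: DF = P = 587/625 ≈ 0.939200
step 4 [4y] bond c/1=21/400: DF=(139177/125000 − 21/400·(0.981600+0.963600+0.939200))/(1+21/400) = 457/500 ≈ 0.914000

1 1 1227/1250
2 2 2409/2500
3 3 587/625
4 4 457/500
f(2y,3y) = ((2409/2500)/(587/625) − 1)/(1) = 61/2348 ≈ 2.5980%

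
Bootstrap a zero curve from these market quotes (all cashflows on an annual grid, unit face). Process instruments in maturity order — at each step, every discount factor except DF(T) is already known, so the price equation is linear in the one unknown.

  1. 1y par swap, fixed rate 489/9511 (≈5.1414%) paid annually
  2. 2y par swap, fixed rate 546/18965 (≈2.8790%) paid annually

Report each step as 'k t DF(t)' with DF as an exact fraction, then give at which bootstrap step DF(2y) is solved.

step 1 [1y] swap r/1=489/9511: DF=(1 − 489/9511·(0))/(1+489/9511) = 9511/10000 ≈ 0.951100
step 2 [2y] swap r/1=546/18965: DF=(1 − 546/18965·(0.951100))/(1+546/18965) = 4727/5000 ≈ 0.945400

1 1 9511/10000
2 2 4727/5000
DF(2y) is solved at step 2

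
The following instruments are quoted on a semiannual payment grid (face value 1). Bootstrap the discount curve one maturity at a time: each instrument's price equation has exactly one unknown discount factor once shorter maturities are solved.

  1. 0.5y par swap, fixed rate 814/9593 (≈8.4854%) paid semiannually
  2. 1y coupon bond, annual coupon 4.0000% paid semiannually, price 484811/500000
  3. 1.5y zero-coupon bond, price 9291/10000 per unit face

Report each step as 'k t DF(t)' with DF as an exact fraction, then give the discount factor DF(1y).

step 1 [0.5y] swap r/2=407/9593: DF=(1 − 407/9593·(0))/(1+407/9593) = 9593/10000 ≈ 0.959300
step 2 [1y] bond c/2=1/50: DF=(484811/500000 − 1/50·(0.959300))/(1+1/50) = 4659/5000 ≈ 0.931800
step 3 [1.5y] zero: DF = P = 9291/10000 ≈ 0.929100

1 1/2 9593/10000
2 1 4659/5000
3 3/2 9291/10000
DF(1y) = 4659/5000 ≈ 0.931800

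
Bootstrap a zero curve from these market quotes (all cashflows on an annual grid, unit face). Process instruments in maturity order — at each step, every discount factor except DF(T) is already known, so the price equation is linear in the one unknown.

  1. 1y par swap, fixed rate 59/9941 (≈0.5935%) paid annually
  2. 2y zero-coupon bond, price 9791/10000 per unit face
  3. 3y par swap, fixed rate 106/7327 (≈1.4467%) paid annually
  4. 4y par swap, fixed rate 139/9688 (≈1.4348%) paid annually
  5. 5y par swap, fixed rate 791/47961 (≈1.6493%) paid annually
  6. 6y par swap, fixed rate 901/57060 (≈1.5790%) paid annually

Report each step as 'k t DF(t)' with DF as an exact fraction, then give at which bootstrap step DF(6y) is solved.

step 1 [1y] swap r/1=59/9941: DF=(1 − 59/9941·(0))/(1+59/9941) = 9941/10000 ≈ 0.994100
step 2 [2y] zero: DF = P = 9791/10000 ≈ 0.979100
step 3 [3y] swap r/1=106/7327: DF=(1 − 106/7327·(0.994100+0.979100))/(1+106/7327) = 1197/1250 ≈ 0.957600
step 4 [4y] swap r/1=139/9688: DF=(1 − 139/9688·(0.994100+0.979100+0.957600))/(1+139/9688) = 2361/2500 ≈ 0.944400
step 5 [5y] swap r/1=791/47961: DF=(1 − 791/47961·(0.994100+0.979100+0.957600+0.944400))/(1+791/47961) = 9209/10000 ≈ 0.920900
step 6 [6y] swap r/1=901/57060: DF=(1 − 901/57060·(0.994100+0.979100+0.957600+0.944400+0.920900))/(1+901/57060) = 9099/10000 ≈ 0.909900

1 1 9941/10000
2 2 9791/10000
3 3 1197/1250
4 4 2361/2500
5 5 9209/10000
6 6 9099/10000
DF(6y) is solved at step 6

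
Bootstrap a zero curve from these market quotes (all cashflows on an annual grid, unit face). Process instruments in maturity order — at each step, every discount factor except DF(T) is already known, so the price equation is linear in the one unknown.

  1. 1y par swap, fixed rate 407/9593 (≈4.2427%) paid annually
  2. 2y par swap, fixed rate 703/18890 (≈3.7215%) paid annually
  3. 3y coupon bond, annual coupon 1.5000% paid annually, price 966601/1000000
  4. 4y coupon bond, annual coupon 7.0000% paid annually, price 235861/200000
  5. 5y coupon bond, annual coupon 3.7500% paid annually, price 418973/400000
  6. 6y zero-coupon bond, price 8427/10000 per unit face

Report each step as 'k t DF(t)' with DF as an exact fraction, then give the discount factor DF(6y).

step 1 [1y] swap r/1=407/9593: DF=(1 − 407/9593·(0))/(1+407/9593) = 9593/10000 ≈ 0.959300
step 2 [2y] swap r/1=703/18890: DF=(1 − 703/18890·(0.959300))/(1+703/18890) = 9297/10000 ≈ 0.929700
step 3 [3y] bond c/1=3/200: DF=(966601/1000000 − 3/200·(0.959300+0.929700))/(1+3/200) = 2311/2500 ≈ 0.924400
step 4 [4y] bond c/1=7/100: DF=(235861/200000 − 7/100·(0.959300+0.929700+0.924400))/(1+7/100) = 9181/10000 ≈ 0.918100
step 5 [5y] bond c/1=3/80: DF=(418973/400000 − 3/80·(0.959300+0.929700+0.924400+0.918100))/(1+3/80) = 8747/10000 ≈ 0.874700
step 6 [6y] zero: DF = P = 8427/10000 ≈ 0.842700

1 1 9593/10000
2 2 9297/10000
3 3 2311/2500
4 4 9181/10000
5 5 8747/10000
6 6 8427/10000
DF(6y) = 8427/10000 ≈ 0.842700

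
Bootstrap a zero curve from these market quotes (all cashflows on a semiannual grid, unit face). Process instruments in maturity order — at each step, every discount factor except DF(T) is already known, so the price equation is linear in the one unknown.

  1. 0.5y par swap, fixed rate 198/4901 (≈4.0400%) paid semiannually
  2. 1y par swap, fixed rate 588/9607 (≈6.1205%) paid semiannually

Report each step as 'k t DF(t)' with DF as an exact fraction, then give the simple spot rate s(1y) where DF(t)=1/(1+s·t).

1 1/2 4901/5000
2 1 2353/2500
s(1y) = (1/(2353/2500) − 1)/(1) = 147/2353 ≈ 6.2473%

step 1 [0.5y] swap r/2=99/4901: DF=(1 − 99/4901·(0))/(1+99/4901) = 4901/5000 ≈ 0.980200
step 2 [1y] swap r/2=294/9607: DF=(1 − 294/9607·(0.980200))/(1+294/9607) = 2353/2500 ≈ 0.941200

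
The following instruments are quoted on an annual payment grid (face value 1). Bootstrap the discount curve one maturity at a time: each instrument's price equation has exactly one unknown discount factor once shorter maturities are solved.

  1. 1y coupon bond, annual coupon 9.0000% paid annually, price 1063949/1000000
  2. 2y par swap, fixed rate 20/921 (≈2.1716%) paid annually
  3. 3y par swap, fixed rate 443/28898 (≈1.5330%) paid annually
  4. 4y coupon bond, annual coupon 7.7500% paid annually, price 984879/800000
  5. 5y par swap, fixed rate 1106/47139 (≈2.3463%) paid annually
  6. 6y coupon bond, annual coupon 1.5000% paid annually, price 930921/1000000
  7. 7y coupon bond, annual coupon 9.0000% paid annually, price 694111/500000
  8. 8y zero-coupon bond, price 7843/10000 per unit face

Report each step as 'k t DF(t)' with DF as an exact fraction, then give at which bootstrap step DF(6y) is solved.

1 1 9761/10000
2 2 479/500
3 3 9557/10000
4 4 9347/10000
5 5 4447/5000
6 6 339/400
7 7 509/625
8 8 7843/10000
DF(6y) is solved at step 6

step 1 [1y] bond c/1=9/100: DF=(1063949/1000000 − 9/100·(0))/(1+9/100) = 9761/10000 ≈ 0.976100
step 2 [2y] swap r/1=20/921: DF=(1 − 20/921·(0.976100))/(1+20/921) = 479/500 ≈ 0.958000
step 3 [3y] swap r/1=443/28898: DF=(1 − 443/28898·(0.976100+0.958000))/(1+443/28898) = 9557/10000 ≈ 0.955700
step 4 [4y] bond c/1=31/400: DF=(984879/800000 − 31/400·(0.976100+0.958000+0.955700))/(1+31/400) = 9347/10000 ≈ 0.934700
step 5 [5y] swap r/1=1106/47139: DF=(1 − 1106/47139·(0.976100+0.958000+0.955700+0.934700))/(1+1106/47139) = 4447/5000 ≈ 0.889400
step 6 [6y] bond c/1=3/200: DF=(930921/1000000 − 3/200·(0.976100+0.958000+0.955700+0.934700+0.889400))/(1+3/200) = 339/400 ≈ 0.847500
step 7 [7y] bond c/1=9/100: DF=(694111/500000 − 9/100·(0.976100+0.958000+0.955700+0.934700+0.889400+0.847500))/(1+9/100) = 509/625 ≈ 0.814400
step 8 [8y] zero: DF = P = 7843/10000 ≈ 0.784300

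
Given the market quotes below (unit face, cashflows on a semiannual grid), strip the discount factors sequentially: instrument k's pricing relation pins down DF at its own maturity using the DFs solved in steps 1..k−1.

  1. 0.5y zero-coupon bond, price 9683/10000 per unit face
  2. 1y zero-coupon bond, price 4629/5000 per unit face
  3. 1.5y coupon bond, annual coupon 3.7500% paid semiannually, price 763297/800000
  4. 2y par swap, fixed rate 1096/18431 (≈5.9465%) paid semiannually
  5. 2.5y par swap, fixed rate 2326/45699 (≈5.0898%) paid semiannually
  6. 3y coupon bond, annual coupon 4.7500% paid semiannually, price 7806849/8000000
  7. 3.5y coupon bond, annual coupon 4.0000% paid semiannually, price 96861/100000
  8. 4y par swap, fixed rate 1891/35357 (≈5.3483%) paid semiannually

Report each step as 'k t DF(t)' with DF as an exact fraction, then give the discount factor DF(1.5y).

1 1/2 9683/10000
2 1 4629/5000
3 3/2 9017/10000
4 2 1113/1250
5 5/2 8837/10000
6 3 1059/1250
7 7/2 4217/5000
8 4 8109/10000
DF(1.5y) = 9017/10000 ≈ 0.901700

step 1 [0.5y] zero: DF = P = 9683/10000 ≈ 0.968300
step 2 [1y] zero: DF = P = 4629/5000 ≈ 0.925800
step 3 [1.5y] bond c/2=3/160: DF=(763297/800000 − 3/160·(0.968300+0.925800))/(1+3/160) = 9017/10000 ≈ 0.901700
step 4 [2y] swap r/2=548/18431: DF=(1 − 548/18431·(0.968300+0.925800+0.901700))/(1+548/18431) = 1113/1250 ≈ 0.890400
step 5 [2.5y] swap r/2=1163/45699: DF=(1 − 1163/45699·(0.968300+0.925800+0.901700+0.890400))/(1+1163/45699) = 8837/10000 ≈ 0.883700
step 6 [3y] bond c/2=19/800: DF=(7806849/8000000 − 19/800·(0.968300+0.925800+0.901700+0.890400+0.883700))/(1+19/800) = 1059/1250 ≈ 0.847200
step 7 [3.5y] bond c/2=1/50: DF=(96861/100000 − 1/50·(0.968300+0.925800+0.901700+0.890400+0.883700+0.847200))/(1+1/50) = 4217/5000 ≈ 0.843400
step 8 [4y] swap r/2=1891/70714: DF=(1 − 1891/70714·(0.968300+0.925800+0.901700+0.890400+0.883700+0.847200+0.843400))/(1+1891/70714) = 8109/10000 ≈ 0.810900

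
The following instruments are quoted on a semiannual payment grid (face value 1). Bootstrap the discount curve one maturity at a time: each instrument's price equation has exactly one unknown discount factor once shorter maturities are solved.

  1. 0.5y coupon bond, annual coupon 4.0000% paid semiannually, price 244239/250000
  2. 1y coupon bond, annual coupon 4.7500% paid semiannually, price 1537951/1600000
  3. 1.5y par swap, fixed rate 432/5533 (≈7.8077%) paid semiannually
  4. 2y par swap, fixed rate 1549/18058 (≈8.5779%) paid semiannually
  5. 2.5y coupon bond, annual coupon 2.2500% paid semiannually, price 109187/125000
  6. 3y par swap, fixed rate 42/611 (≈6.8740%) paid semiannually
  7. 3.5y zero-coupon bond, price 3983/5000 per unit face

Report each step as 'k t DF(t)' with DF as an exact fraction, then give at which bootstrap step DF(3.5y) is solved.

1 1/2 4789/5000
2 1 9167/10000
3 3/2 223/250
4 2 8451/10000
5 5/2 2059/2500
6 3 4097/5000
7 7/2 3983/5000
DF(3.5y) is solved at step 7

step 1 [0.5y] bond c/2=1/50: DF=(244239/250000 − 1/50·(0))/(1+1/50) = 4789/5000 ≈ 0.957800
step 2 [1y] bond c/2=19/800: DF=(1537951/1600000 − 19/800·(0.957800))/(1+19/800) = 9167/10000 ≈ 0.916700
step 3 [1.5y] swap r/2=216/5533: DF=(1 − 216/5533·(0.957800+0.916700))/(1+216/5533) = 223/250 ≈ 0.892000
step 4 [2y] swap r/2=1549/36116: DF=(1 − 1549/36116·(0.957800+0.916700+0.892000))/(1+1549/36116) = 8451/10000 ≈ 0.845100
step 5 [2.5y] bond c/2=9/800: DF=(109187/125000 − 9/800·(0.957800+0.916700+0.892000+0.845100))/(1+9/800) = 2059/2500 ≈ 0.823600
step 6 [3y] swap r/2=21/611: DF=(1 − 21/611·(0.957800+0.916700+0.892000+0.845100+0.823600))/(1+21/611) = 4097/5000 ≈ 0.819400
step 7 [3.5y] zero: DF = P = 3983/5000 ≈ 0.796600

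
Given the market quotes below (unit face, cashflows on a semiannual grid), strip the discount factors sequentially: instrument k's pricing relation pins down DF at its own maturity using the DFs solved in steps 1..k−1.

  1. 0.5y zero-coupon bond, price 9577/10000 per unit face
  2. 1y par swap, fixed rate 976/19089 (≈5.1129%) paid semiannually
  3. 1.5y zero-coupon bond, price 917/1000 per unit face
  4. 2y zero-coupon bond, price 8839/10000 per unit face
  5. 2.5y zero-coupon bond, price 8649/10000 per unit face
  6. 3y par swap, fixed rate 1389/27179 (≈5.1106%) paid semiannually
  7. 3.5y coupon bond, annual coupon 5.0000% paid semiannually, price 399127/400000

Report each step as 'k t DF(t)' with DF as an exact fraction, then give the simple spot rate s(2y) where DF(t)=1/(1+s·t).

1 1/2 9577/10000
2 1 1189/1250
3 3/2 917/1000
4 2 8839/10000
5 5/2 8649/10000
6 3 8611/10000
7 7/2 8409/10000
s(2y) = (1/(8839/10000) − 1)/(2) = 1161/17678 ≈ 6.5675%

step 1 [0.5y] zero: DF = P = 9577/10000 ≈ 0.957700
step 2 [1y] swap r/2=488/19089: DF=(1 − 488/19089·(0.957700))/(1+488/19089) = 1189/1250 ≈ 0.951200
step 3 [1.5y] zero: DF = P = 917/1000 ≈ 0.917000
step 4 [2y] zero: DF = P = 8839/10000 ≈ 0.883900
step 5 [2.5y] zero: DF = P = 8649/10000 ≈ 0.864900
step 6 [3y] swap r/2=1389/54358: DF=(1 − 1389/54358·(0.957700+0.951200+0.917000+0.883900+0.864900))/(1+1389/54358) = 8611/10000 ≈ 0.861100
step 7 [3.5y] bond c/2=1/40: DF=(399127/400000 − 1/40·(0.957700+0.951200+0.917000+0.883900+0.864900+0.861100))/(1+1/40) = 8409/10000 ≈ 0.840900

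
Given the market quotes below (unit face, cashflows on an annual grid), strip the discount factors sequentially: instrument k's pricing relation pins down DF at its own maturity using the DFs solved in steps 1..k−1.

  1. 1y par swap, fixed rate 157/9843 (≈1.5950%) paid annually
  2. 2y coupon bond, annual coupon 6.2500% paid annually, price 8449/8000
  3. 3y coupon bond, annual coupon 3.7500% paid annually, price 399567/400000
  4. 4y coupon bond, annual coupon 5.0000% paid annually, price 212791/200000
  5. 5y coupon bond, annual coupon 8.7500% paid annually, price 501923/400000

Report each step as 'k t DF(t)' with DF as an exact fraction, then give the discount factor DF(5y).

step 1 [1y] swap r/1=157/9843: DF=(1 − 157/9843·(0))/(1+157/9843) = 9843/10000 ≈ 0.984300
step 2 [2y] bond c/1=1/16: DF=(8449/8000 − 1/16·(0.984300))/(1+1/16) = 9361/10000 ≈ 0.936100
step 3 [3y] bond c/1=3/80: DF=(399567/400000 − 3/80·(0.984300+0.936100))/(1+3/80) = 4467/5000 ≈ 0.893400
step 4 [4y] bond c/1=1/20: DF=(212791/200000 − 1/20·(0.984300+0.936100+0.893400))/(1+1/20) = 8793/10000 ≈ 0.879300
step 5 [5y] bond c/1=7/80: DF=(501923/400000 − 7/80·(0.984300+0.936100+0.893400+0.879300))/(1+7/80) = 8567/10000 ≈ 0.856700

1 1 9843/10000
2 2 9361/10000
3 3 4467/5000
4 4 8793/10000
5 5 8567/10000
DF(5y) = 8567/10000 ≈ 0.856700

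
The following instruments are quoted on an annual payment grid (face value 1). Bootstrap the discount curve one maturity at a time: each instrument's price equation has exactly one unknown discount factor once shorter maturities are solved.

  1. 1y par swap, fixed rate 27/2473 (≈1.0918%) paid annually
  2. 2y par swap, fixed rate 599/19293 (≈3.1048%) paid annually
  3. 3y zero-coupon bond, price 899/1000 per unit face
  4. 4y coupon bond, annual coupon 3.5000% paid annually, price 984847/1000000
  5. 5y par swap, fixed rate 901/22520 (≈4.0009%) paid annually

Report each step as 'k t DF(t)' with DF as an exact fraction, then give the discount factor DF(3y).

step 1 [1y] swap r/1=27/2473: DF=(1 − 27/2473·(0))/(1+27/2473) = 2473/2500 ≈ 0.989200
step 2 [2y] swap r/1=599/19293: DF=(1 − 599/19293·(0.989200))/(1+599/19293) = 9401/10000 ≈ 0.940100
step 3 [3y] zero: DF = P = 899/1000 ≈ 0.899000
step 4 [4y] bond c/1=7/200: DF=(984847/1000000 − 7/200·(0.989200+0.940100+0.899000))/(1+7/200) = 8559/10000 ≈ 0.855900
step 5 [5y] swap r/1=901/22520: DF=(1 − 901/22520·(0.989200+0.940100+0.899000+0.855900))/(1+901/22520) = 4099/5000 ≈ 0.819800

1 1 2473/2500
2 2 9401/10000
3 3 899/1000
4 4 8559/10000
5 5 4099/5000
DF(3y) = 899/1000 ≈ 0.899000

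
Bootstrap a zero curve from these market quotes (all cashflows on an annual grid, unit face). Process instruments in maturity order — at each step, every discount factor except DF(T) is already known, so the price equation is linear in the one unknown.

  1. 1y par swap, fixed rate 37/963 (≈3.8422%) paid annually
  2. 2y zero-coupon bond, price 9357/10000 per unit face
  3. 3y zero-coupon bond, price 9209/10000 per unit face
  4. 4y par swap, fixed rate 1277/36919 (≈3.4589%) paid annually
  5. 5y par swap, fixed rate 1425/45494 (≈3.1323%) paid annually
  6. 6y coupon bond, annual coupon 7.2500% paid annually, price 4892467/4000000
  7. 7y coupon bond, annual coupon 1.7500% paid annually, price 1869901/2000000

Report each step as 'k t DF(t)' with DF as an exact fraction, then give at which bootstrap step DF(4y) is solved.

step 1 [1y] swap r/1=37/963: DF=(1 − 37/963·(0))/(1+37/963) = 963/1000 ≈ 0.963000
step 2 [2y] zero: DF = P = 9357/10000 ≈ 0.935700
step 3 [3y] zero: DF = P = 9209/10000 ≈ 0.920900
step 4 [4y] swap r/1=1277/36919: DF=(1 − 1277/36919·(0.963000+0.935700+0.920900))/(1+1277/36919) = 8723/10000 ≈ 0.872300
step 5 [5y] swap r/1=1425/45494: DF=(1 − 1425/45494·(0.963000+0.935700+0.920900+0.872300))/(1+1425/45494) = 343/400 ≈ 0.857500
step 6 [6y] bond c/1=29/400: DF=(4892467/4000000 − 29/400·(0.963000+0.935700+0.920900+0.872300+0.857500))/(1+29/400) = 8329/10000 ≈ 0.832900
step 7 [7y] bond c/1=7/400: DF=(1869901/2000000 − 7/400·(0.963000+0.935700+0.920900+0.872300+0.857500+0.832900))/(1+7/400) = 8263/10000 ≈ 0.826300

1 1 963/1000
2 2 9357/10000
3 3 9209/10000
4 4 8723/10000
5 5 343/400
6 6 8329/10000
7 7 8263/10000
DF(4y) is solved at step 4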